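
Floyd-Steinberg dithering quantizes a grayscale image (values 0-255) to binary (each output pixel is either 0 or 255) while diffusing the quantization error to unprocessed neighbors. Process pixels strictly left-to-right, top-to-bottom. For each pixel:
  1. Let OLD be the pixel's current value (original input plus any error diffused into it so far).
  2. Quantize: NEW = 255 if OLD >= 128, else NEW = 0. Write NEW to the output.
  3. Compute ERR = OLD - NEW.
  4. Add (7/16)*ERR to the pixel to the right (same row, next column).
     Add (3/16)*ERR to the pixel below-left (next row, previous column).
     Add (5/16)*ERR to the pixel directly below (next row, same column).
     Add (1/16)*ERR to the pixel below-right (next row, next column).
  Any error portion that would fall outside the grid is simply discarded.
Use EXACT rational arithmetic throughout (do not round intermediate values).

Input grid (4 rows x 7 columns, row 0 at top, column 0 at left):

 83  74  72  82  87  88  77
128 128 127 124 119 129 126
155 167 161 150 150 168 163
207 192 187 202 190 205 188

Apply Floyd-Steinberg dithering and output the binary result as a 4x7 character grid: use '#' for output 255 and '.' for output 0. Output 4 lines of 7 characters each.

Answer: ...#...
##.#.##
.##.#.#
##.####

Derivation:
(0,0): OLD=83 → NEW=0, ERR=83
(0,1): OLD=1765/16 → NEW=0, ERR=1765/16
(0,2): OLD=30787/256 → NEW=0, ERR=30787/256
(0,3): OLD=551381/4096 → NEW=255, ERR=-493099/4096
(0,4): OLD=2249939/65536 → NEW=0, ERR=2249939/65536
(0,5): OLD=108024261/1048576 → NEW=0, ERR=108024261/1048576
(0,6): OLD=2048015459/16777216 → NEW=0, ERR=2048015459/16777216
(1,0): OLD=44703/256 → NEW=255, ERR=-20577/256
(1,1): OLD=317529/2048 → NEW=255, ERR=-204711/2048
(1,2): OLD=6892621/65536 → NEW=0, ERR=6892621/65536
(1,3): OLD=38363785/262144 → NEW=255, ERR=-28482935/262144
(1,4): OLD=1576801083/16777216 → NEW=0, ERR=1576801083/16777216
(1,5): OLD=30513876523/134217728 → NEW=255, ERR=-3711644117/134217728
(1,6): OLD=340349154597/2147483648 → NEW=255, ERR=-207259175643/2147483648
(2,0): OLD=3641827/32768 → NEW=0, ERR=3641827/32768
(2,1): OLD=208754161/1048576 → NEW=255, ERR=-58632719/1048576
(2,2): OLD=2395505171/16777216 → NEW=255, ERR=-1882684909/16777216
(2,3): OLD=12233449531/134217728 → NEW=0, ERR=12233449531/134217728
(2,4): OLD=222555271083/1073741824 → NEW=255, ERR=-51248894037/1073741824
(2,5): OLD=4338073011641/34359738368 → NEW=0, ERR=4338073011641/34359738368
(2,6): OLD=102445793799839/549755813888 → NEW=255, ERR=-37741938741601/549755813888
(3,0): OLD=3879677875/16777216 → NEW=255, ERR=-398512205/16777216
(3,1): OLD=20137982647/134217728 → NEW=255, ERR=-14087537993/134217728
(3,2): OLD=128427320213/1073741824 → NEW=0, ERR=128427320213/1073741824
(3,3): OLD=1146106070403/4294967296 → NEW=255, ERR=50889409923/4294967296
(3,4): OLD=115249570663347/549755813888 → NEW=255, ERR=-24938161878093/549755813888
(3,5): OLD=918106263682761/4398046511104 → NEW=255, ERR=-203395596648759/4398046511104
(3,6): OLD=10851150524685527/70368744177664 → NEW=255, ERR=-7092879240618793/70368744177664
Row 0: ...#...
Row 1: ##.#.##
Row 2: .##.#.#
Row 3: ##.####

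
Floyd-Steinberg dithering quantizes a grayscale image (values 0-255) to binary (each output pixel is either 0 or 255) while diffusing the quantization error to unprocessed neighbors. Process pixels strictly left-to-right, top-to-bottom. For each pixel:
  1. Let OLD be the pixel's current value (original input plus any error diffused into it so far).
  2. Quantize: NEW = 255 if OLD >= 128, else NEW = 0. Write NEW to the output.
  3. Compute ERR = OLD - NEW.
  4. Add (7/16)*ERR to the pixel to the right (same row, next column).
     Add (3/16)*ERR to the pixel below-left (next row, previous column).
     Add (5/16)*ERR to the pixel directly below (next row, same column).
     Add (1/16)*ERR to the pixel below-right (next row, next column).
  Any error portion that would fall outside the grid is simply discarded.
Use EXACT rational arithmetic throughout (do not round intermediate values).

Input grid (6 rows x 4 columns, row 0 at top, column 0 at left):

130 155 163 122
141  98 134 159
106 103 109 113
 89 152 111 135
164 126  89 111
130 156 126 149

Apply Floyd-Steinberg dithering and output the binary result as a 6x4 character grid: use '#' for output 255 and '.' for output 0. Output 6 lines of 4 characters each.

Answer: #.#.
.#.#
.#.#
.#.#
#.#.
.#.#

Derivation:
(0,0): OLD=130 → NEW=255, ERR=-125
(0,1): OLD=1605/16 → NEW=0, ERR=1605/16
(0,2): OLD=52963/256 → NEW=255, ERR=-12317/256
(0,3): OLD=413493/4096 → NEW=0, ERR=413493/4096
(1,0): OLD=30911/256 → NEW=0, ERR=30911/256
(1,1): OLD=338617/2048 → NEW=255, ERR=-183623/2048
(1,2): OLD=6877101/65536 → NEW=0, ERR=6877101/65536
(1,3): OLD=244789579/1048576 → NEW=255, ERR=-22597301/1048576
(2,0): OLD=4158979/32768 → NEW=0, ERR=4158979/32768
(2,1): OLD=165393873/1048576 → NEW=255, ERR=-101993007/1048576
(2,2): OLD=187890837/2097152 → NEW=0, ERR=187890837/2097152
(2,3): OLD=5100980897/33554432 → NEW=255, ERR=-3455399263/33554432
(3,0): OLD=1852629843/16777216 → NEW=0, ERR=1852629843/16777216
(3,1): OLD=52249934989/268435456 → NEW=255, ERR=-16201106291/268435456
(3,2): OLD=374543969395/4294967296 → NEW=0, ERR=374543969395/4294967296
(3,3): OLD=10072282050981/68719476736 → NEW=255, ERR=-7451184516699/68719476736
(4,0): OLD=803981705111/4294967296 → NEW=255, ERR=-291234955369/4294967296
(4,1): OLD=3460913012933/34359738368 → NEW=0, ERR=3460913012933/34359738368
(4,2): OLD=149771797844133/1099511627776 → NEW=255, ERR=-130603667238747/1099511627776
(4,3): OLD=538295475088147/17592186044416 → NEW=0, ERR=538295475088147/17592186044416
(5,0): OLD=70201596629479/549755813888 → NEW=0, ERR=70201596629479/549755813888
(5,1): OLD=3814582307520177/17592186044416 → NEW=255, ERR=-671425133805903/17592186044416
(5,2): OLD=740764113677741/8796093022208 → NEW=0, ERR=740764113677741/8796093022208
(5,3): OLD=52912287820996901/281474976710656 → NEW=255, ERR=-18863831240220379/281474976710656
Row 0: #.#.
Row 1: .#.#
Row 2: .#.#
Row 3: .#.#
Row 4: #.#.
Row 5: .#.#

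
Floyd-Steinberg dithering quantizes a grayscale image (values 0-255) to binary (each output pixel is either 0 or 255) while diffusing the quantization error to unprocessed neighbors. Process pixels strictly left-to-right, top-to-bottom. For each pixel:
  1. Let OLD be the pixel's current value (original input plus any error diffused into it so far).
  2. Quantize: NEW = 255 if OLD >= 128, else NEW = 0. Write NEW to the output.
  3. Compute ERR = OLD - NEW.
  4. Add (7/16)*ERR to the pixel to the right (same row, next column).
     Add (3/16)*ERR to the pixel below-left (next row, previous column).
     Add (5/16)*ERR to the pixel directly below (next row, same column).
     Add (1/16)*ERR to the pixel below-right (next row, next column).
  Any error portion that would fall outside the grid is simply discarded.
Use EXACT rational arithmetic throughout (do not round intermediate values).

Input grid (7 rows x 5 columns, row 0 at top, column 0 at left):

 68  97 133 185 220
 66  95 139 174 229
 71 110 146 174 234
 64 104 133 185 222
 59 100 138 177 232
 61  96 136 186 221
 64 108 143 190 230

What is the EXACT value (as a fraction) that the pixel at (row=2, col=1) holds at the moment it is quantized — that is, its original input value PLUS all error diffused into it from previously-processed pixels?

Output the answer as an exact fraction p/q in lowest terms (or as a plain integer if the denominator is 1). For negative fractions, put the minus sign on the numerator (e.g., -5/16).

Answer: 38061935/262144

Derivation:
(0,0): OLD=68 → NEW=0, ERR=68
(0,1): OLD=507/4 → NEW=0, ERR=507/4
(0,2): OLD=12061/64 → NEW=255, ERR=-4259/64
(0,3): OLD=159627/1024 → NEW=255, ERR=-101493/1024
(0,4): OLD=2894029/16384 → NEW=255, ERR=-1283891/16384
(1,0): OLD=7105/64 → NEW=0, ERR=7105/64
(1,1): OLD=89575/512 → NEW=255, ERR=-40985/512
(1,2): OLD=1188179/16384 → NEW=0, ERR=1188179/16384
(1,3): OLD=10217223/65536 → NEW=255, ERR=-6494457/65536
(1,4): OLD=162489333/1048576 → NEW=255, ERR=-104897547/1048576
(2,0): OLD=742877/8192 → NEW=0, ERR=742877/8192
(2,1): OLD=38061935/262144 → NEW=255, ERR=-28784785/262144
Target (2,1): original=110, with diffused error = 38061935/262144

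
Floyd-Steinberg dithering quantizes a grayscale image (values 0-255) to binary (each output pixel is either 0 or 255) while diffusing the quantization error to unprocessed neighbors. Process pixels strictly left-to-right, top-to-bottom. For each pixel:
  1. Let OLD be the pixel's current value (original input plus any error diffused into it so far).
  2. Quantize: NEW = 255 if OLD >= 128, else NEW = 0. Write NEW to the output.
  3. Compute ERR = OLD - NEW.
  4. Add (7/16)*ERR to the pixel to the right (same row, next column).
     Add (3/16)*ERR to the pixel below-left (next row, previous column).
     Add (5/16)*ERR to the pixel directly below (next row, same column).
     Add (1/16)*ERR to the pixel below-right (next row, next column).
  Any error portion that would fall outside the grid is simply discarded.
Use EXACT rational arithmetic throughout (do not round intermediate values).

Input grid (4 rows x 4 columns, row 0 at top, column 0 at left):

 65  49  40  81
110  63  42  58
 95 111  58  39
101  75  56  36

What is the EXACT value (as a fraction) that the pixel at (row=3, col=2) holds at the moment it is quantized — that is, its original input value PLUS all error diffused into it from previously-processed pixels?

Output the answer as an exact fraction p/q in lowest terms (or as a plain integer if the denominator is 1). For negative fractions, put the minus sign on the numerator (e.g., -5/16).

Answer: 508426209809/4294967296

Derivation:
(0,0): OLD=65 → NEW=0, ERR=65
(0,1): OLD=1239/16 → NEW=0, ERR=1239/16
(0,2): OLD=18913/256 → NEW=0, ERR=18913/256
(0,3): OLD=464167/4096 → NEW=0, ERR=464167/4096
(1,0): OLD=37077/256 → NEW=255, ERR=-28203/256
(1,1): OLD=116563/2048 → NEW=0, ERR=116563/2048
(1,2): OLD=7607119/65536 → NEW=0, ERR=7607119/65536
(1,3): OLD=156042329/1048576 → NEW=255, ERR=-111344551/1048576
(2,0): OLD=2334529/32768 → NEW=0, ERR=2334529/32768
(2,1): OLD=183326811/1048576 → NEW=255, ERR=-84060069/1048576
(2,2): OLD=89859271/2097152 → NEW=0, ERR=89859271/2097152
(2,3): OLD=1067620043/33554432 → NEW=0, ERR=1067620043/33554432
(3,0): OLD=1815843249/16777216 → NEW=0, ERR=1815843249/16777216
(3,1): OLD=29470657775/268435456 → NEW=0, ERR=29470657775/268435456
(3,2): OLD=508426209809/4294967296 → NEW=0, ERR=508426209809/4294967296
Target (3,2): original=56, with diffused error = 508426209809/4294967296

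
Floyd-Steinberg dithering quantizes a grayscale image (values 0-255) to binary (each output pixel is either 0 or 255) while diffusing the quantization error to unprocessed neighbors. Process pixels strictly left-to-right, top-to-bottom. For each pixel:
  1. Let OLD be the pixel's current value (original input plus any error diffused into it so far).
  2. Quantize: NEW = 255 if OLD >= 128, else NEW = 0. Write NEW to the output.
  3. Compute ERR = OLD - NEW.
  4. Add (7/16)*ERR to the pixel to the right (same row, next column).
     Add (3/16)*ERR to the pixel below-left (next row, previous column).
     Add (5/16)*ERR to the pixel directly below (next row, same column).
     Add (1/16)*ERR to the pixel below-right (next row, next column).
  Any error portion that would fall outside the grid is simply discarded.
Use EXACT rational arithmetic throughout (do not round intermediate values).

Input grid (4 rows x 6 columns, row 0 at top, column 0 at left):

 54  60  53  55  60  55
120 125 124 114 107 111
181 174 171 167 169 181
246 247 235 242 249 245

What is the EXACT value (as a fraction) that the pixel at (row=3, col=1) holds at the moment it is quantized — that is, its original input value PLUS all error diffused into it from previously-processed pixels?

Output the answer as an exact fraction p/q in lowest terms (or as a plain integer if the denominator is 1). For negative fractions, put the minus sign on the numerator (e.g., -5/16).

Answer: 14303027615/67108864

Derivation:
(0,0): OLD=54 → NEW=0, ERR=54
(0,1): OLD=669/8 → NEW=0, ERR=669/8
(0,2): OLD=11467/128 → NEW=0, ERR=11467/128
(0,3): OLD=192909/2048 → NEW=0, ERR=192909/2048
(0,4): OLD=3316443/32768 → NEW=0, ERR=3316443/32768
(0,5): OLD=52050941/524288 → NEW=0, ERR=52050941/524288
(1,0): OLD=19527/128 → NEW=255, ERR=-13113/128
(1,1): OLD=129521/1024 → NEW=0, ERR=129521/1024
(1,2): OLD=7543877/32768 → NEW=255, ERR=-811963/32768
(1,3): OLD=20600673/131072 → NEW=255, ERR=-12822687/131072
(1,4): OLD=1009398787/8388608 → NEW=0, ERR=1009398787/8388608
(1,5): OLD=26977044005/134217728 → NEW=255, ERR=-7248476635/134217728
(2,0): OLD=2829547/16384 → NEW=255, ERR=-1348373/16384
(2,1): OLD=87279433/524288 → NEW=255, ERR=-46414007/524288
(2,2): OLD=957039387/8388608 → NEW=0, ERR=957039387/8388608
(2,3): OLD=13915355139/67108864 → NEW=255, ERR=-3197405181/67108864
(2,4): OLD=364037105545/2147483648 → NEW=255, ERR=-183571224695/2147483648
(2,5): OLD=4612642030415/34359738368 → NEW=255, ERR=-4149091253425/34359738368
(3,0): OLD=1708615867/8388608 → NEW=255, ERR=-430479173/8388608
(3,1): OLD=14303027615/67108864 → NEW=255, ERR=-2809732705/67108864
Target (3,1): original=247, with diffused error = 14303027615/67108864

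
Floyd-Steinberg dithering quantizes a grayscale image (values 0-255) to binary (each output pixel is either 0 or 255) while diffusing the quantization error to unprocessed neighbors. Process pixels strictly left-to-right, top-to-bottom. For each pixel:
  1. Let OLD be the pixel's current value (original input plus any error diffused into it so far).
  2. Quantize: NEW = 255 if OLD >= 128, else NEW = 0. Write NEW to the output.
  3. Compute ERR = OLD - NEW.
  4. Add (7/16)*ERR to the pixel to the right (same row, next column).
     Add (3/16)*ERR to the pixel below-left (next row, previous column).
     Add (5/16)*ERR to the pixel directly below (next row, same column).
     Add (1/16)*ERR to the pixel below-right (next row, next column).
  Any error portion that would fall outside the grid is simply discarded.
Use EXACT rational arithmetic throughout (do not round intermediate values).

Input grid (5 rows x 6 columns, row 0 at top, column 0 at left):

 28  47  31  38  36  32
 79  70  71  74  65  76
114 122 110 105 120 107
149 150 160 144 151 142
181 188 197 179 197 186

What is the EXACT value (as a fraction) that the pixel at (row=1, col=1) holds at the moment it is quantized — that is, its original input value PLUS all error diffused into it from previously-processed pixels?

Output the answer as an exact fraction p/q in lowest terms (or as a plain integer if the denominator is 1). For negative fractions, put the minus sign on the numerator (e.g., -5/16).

(0,0): OLD=28 → NEW=0, ERR=28
(0,1): OLD=237/4 → NEW=0, ERR=237/4
(0,2): OLD=3643/64 → NEW=0, ERR=3643/64
(0,3): OLD=64413/1024 → NEW=0, ERR=64413/1024
(0,4): OLD=1040715/16384 → NEW=0, ERR=1040715/16384
(0,5): OLD=15673613/262144 → NEW=0, ERR=15673613/262144
(1,0): OLD=6327/64 → NEW=0, ERR=6327/64
(1,1): OLD=73825/512 → NEW=255, ERR=-56735/512
Target (1,1): original=70, with diffused error = 73825/512

Answer: 73825/512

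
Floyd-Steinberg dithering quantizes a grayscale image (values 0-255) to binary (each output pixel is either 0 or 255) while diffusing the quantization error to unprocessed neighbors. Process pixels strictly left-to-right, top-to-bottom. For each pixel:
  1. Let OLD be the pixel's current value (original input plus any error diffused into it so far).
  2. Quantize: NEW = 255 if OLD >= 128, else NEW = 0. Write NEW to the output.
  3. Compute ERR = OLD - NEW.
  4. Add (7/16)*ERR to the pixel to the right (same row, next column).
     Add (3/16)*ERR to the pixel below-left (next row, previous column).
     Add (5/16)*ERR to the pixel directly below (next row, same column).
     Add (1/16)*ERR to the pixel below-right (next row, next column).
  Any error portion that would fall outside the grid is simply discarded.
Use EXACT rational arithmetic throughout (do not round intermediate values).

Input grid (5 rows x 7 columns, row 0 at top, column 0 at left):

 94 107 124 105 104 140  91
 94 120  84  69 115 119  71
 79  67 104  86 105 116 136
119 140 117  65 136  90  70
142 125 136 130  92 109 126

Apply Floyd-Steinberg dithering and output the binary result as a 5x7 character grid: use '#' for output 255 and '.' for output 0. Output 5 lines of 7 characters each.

(0,0): OLD=94 → NEW=0, ERR=94
(0,1): OLD=1185/8 → NEW=255, ERR=-855/8
(0,2): OLD=9887/128 → NEW=0, ERR=9887/128
(0,3): OLD=284249/2048 → NEW=255, ERR=-237991/2048
(0,4): OLD=1741935/32768 → NEW=0, ERR=1741935/32768
(0,5): OLD=85593865/524288 → NEW=255, ERR=-48099575/524288
(0,6): OLD=426666303/8388608 → NEW=0, ERR=426666303/8388608
(1,0): OLD=13227/128 → NEW=0, ERR=13227/128
(1,1): OLD=155821/1024 → NEW=255, ERR=-105299/1024
(1,2): OLD=1136433/32768 → NEW=0, ERR=1136433/32768
(1,3): OLD=8212125/131072 → NEW=0, ERR=8212125/131072
(1,4): OLD=1128759799/8388608 → NEW=255, ERR=-1010335241/8388608
(1,5): OLD=3388765607/67108864 → NEW=0, ERR=3388765607/67108864
(1,6): OLD=110866935273/1073741824 → NEW=0, ERR=110866935273/1073741824
(2,0): OLD=1507519/16384 → NEW=0, ERR=1507519/16384
(2,1): OLD=46180133/524288 → NEW=0, ERR=46180133/524288
(2,2): OLD=1331223215/8388608 → NEW=255, ERR=-807871825/8388608
(2,3): OLD=2887711479/67108864 → NEW=0, ERR=2887711479/67108864
(2,4): OLD=53457183527/536870912 → NEW=0, ERR=53457183527/536870912
(2,5): OLD=3215644538253/17179869184 → NEW=255, ERR=-1165222103667/17179869184
(2,6): OLD=38963719435947/274877906944 → NEW=255, ERR=-31130146834773/274877906944
(3,0): OLD=1377987791/8388608 → NEW=255, ERR=-761107249/8388608
(3,1): OLD=7752688035/67108864 → NEW=0, ERR=7752688035/67108864
(3,2): OLD=81077964057/536870912 → NEW=255, ERR=-55824118503/536870912
(3,3): OLD=97938282975/2147483648 → NEW=0, ERR=97938282975/2147483648
(3,4): OLD=48664676382927/274877906944 → NEW=255, ERR=-21429189887793/274877906944
(3,5): OLD=43290862976477/2199023255552 → NEW=0, ERR=43290862976477/2199023255552
(3,6): OLD=1371587784393283/35184372088832 → NEW=0, ERR=1371587784393283/35184372088832
(4,0): OLD=145285113153/1073741824 → NEW=255, ERR=-128519051967/1073741824
(4,1): OLD=1435698888141/17179869184 → NEW=0, ERR=1435698888141/17179869184
(4,2): OLD=42836635529251/274877906944 → NEW=255, ERR=-27257230741469/274877906944
(4,3): OLD=175378207010161/2199023255552 → NEW=0, ERR=175378207010161/2199023255552
(4,4): OLD=1918801738213891/17592186044416 → NEW=0, ERR=1918801738213891/17592186044416
(4,5): OLD=93059865343577987/562949953421312 → NEW=255, ERR=-50492372778856573/562949953421312
(4,6): OLD=902269980318809733/9007199254740992 → NEW=0, ERR=902269980318809733/9007199254740992
Row 0: .#.#.#.
Row 1: .#..#..
Row 2: ..#..##
Row 3: #.#.#..
Row 4: #.#..#.

Answer: .#.#.#.
.#..#..
..#..##
#.#.#..
#.#..#.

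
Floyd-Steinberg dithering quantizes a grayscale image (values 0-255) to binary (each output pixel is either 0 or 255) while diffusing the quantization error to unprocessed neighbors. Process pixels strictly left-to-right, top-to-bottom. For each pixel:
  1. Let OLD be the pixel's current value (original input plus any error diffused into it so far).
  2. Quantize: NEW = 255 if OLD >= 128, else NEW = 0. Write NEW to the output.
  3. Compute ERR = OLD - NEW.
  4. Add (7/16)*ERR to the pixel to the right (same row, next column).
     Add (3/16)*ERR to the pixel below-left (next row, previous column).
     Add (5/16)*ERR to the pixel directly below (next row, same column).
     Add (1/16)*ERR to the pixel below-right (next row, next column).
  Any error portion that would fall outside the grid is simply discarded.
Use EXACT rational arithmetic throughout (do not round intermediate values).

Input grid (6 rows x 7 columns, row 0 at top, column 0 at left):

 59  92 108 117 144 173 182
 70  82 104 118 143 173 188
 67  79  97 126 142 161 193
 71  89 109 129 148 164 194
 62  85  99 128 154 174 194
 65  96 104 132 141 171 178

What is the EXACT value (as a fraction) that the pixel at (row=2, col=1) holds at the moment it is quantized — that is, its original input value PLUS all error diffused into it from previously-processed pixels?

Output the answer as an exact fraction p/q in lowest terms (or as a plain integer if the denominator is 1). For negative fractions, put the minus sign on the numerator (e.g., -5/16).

(0,0): OLD=59 → NEW=0, ERR=59
(0,1): OLD=1885/16 → NEW=0, ERR=1885/16
(0,2): OLD=40843/256 → NEW=255, ERR=-24437/256
(0,3): OLD=308173/4096 → NEW=0, ERR=308173/4096
(0,4): OLD=11594395/65536 → NEW=255, ERR=-5117285/65536
(0,5): OLD=145582653/1048576 → NEW=255, ERR=-121804227/1048576
(0,6): OLD=2200823723/16777216 → NEW=255, ERR=-2077366357/16777216
(1,0): OLD=28295/256 → NEW=0, ERR=28295/256
(1,1): OLD=313265/2048 → NEW=255, ERR=-208975/2048
(1,2): OLD=3342213/65536 → NEW=0, ERR=3342213/65536
(1,3): OLD=37543393/262144 → NEW=255, ERR=-29303327/262144
(1,4): OLD=882745539/16777216 → NEW=0, ERR=882745539/16777216
(1,5): OLD=17666045235/134217728 → NEW=255, ERR=-16559475405/134217728
(1,6): OLD=189125002653/2147483648 → NEW=0, ERR=189125002653/2147483648
(2,0): OLD=2700331/32768 → NEW=0, ERR=2700331/32768
(2,1): OLD=104476297/1048576 → NEW=0, ERR=104476297/1048576
Target (2,1): original=79, with diffused error = 104476297/1048576

Answer: 104476297/1048576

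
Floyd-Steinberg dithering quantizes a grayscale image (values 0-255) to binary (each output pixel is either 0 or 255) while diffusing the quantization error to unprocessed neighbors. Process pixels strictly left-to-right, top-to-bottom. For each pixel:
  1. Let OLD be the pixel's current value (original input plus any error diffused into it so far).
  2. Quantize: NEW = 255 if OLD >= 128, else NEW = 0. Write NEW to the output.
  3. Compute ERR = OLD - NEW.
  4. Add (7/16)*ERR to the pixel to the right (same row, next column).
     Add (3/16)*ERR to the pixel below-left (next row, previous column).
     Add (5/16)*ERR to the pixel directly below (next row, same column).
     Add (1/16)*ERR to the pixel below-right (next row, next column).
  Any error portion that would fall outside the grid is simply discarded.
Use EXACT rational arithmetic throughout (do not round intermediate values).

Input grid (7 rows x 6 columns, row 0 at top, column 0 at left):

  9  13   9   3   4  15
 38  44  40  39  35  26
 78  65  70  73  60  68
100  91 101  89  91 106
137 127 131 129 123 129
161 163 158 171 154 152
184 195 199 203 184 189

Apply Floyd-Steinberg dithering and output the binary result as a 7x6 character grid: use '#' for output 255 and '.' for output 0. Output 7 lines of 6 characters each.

Answer: ......
......
.#.#..
..#.#.
##.#.#
.#.#.#
######

Derivation:
(0,0): OLD=9 → NEW=0, ERR=9
(0,1): OLD=271/16 → NEW=0, ERR=271/16
(0,2): OLD=4201/256 → NEW=0, ERR=4201/256
(0,3): OLD=41695/4096 → NEW=0, ERR=41695/4096
(0,4): OLD=554009/65536 → NEW=0, ERR=554009/65536
(0,5): OLD=19606703/1048576 → NEW=0, ERR=19606703/1048576
(1,0): OLD=11261/256 → NEW=0, ERR=11261/256
(1,1): OLD=147819/2048 → NEW=0, ERR=147819/2048
(1,2): OLD=5221447/65536 → NEW=0, ERR=5221447/65536
(1,3): OLD=20879419/262144 → NEW=0, ERR=20879419/262144
(1,4): OLD=1285641041/16777216 → NEW=0, ERR=1285641041/16777216
(1,5): OLD=17689171687/268435456 → NEW=0, ERR=17689171687/268435456
(2,0): OLD=3449801/32768 → NEW=0, ERR=3449801/32768
(2,1): OLD=158652851/1048576 → NEW=255, ERR=-108734029/1048576
(2,2): OLD=1157219033/16777216 → NEW=0, ERR=1157219033/16777216
(2,3): OLD=19785674577/134217728 → NEW=255, ERR=-14439846063/134217728
(2,4): OLD=232839516275/4294967296 → NEW=0, ERR=232839516275/4294967296
(2,5): OLD=8047058873429/68719476736 → NEW=0, ERR=8047058873429/68719476736
(3,0): OLD=1903487673/16777216 → NEW=0, ERR=1903487673/16777216
(3,1): OLD=17145636549/134217728 → NEW=0, ERR=17145636549/134217728
(3,2): OLD=162983285855/1073741824 → NEW=255, ERR=-110820879265/1073741824
(3,3): OLD=1697440061277/68719476736 → NEW=0, ERR=1697440061277/68719476736
(3,4): OLD=73656387647293/549755813888 → NEW=255, ERR=-66531344894147/549755813888
(3,5): OLD=818352259115379/8796093022208 → NEW=0, ERR=818352259115379/8796093022208
(4,0): OLD=421781676343/2147483648 → NEW=255, ERR=-125826653897/2147483648
(4,1): OLD=4433272265931/34359738368 → NEW=255, ERR=-4328461017909/34359738368
(4,2): OLD=61845773720049/1099511627776 → NEW=0, ERR=61845773720049/1099511627776
(4,3): OLD=2325438970939925/17592186044416 → NEW=255, ERR=-2160568470386155/17592186044416
(4,4): OLD=14197085870023269/281474976710656 → NEW=0, ERR=14197085870023269/281474976710656
(4,5): OLD=777216265893614243/4503599627370496 → NEW=255, ERR=-371201639085862237/4503599627370496
(5,0): OLD=65459170670481/549755813888 → NEW=0, ERR=65459170670481/549755813888
(5,1): OLD=3212515026125985/17592186044416 → NEW=255, ERR=-1273492415200095/17592186044416
(5,2): OLD=15904191929579515/140737488355328 → NEW=0, ERR=15904191929579515/140737488355328
(5,3): OLD=878352521345977977/4503599627370496 → NEW=255, ERR=-270065383633498503/4503599627370496
(5,4): OLD=1084433527541478969/9007199254740992 → NEW=0, ERR=1084433527541478969/9007199254740992
(5,5): OLD=26238833637302567565/144115188075855872 → NEW=255, ERR=-10510539322040679795/144115188075855872
(6,0): OLD=58444385776437379/281474976710656 → NEW=255, ERR=-13331733284779901/281474976710656
(6,1): OLD=811940648088543175/4503599627370496 → NEW=255, ERR=-336477256890933305/4503599627370496
(6,2): OLD=3348145228713032175/18014398509481984 → NEW=255, ERR=-1245526391204873745/18014398509481984
(6,3): OLD=52933111679928449491/288230376151711744 → NEW=255, ERR=-20565634238758045229/288230376151711744
(6,4): OLD=797752731641181709811/4611686018427387904 → NEW=255, ERR=-378227203057802205709/4611686018427387904
(6,5): OLD=10171691772894534046661/73786976294838206464 → NEW=255, ERR=-8643987182289208601659/73786976294838206464
Row 0: ......
Row 1: ......
Row 2: .#.#..
Row 3: ..#.#.
Row 4: ##.#.#
Row 5: .#.#.#
Row 6: ######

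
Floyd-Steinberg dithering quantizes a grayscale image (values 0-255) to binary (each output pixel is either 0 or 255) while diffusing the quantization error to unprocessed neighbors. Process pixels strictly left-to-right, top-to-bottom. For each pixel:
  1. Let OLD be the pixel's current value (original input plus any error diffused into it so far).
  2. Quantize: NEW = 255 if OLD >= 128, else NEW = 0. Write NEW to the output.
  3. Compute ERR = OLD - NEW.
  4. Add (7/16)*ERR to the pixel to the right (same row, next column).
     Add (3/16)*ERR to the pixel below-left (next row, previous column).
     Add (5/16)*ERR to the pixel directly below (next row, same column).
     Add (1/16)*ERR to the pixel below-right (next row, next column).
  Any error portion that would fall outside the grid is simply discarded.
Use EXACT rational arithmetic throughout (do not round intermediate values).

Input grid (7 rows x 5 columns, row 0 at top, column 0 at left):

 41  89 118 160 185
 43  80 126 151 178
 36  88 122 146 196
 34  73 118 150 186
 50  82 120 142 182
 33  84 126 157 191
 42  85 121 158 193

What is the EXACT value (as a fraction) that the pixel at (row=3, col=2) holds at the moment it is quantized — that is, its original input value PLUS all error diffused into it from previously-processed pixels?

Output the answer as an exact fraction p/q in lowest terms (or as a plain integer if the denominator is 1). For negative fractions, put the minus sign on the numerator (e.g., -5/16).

(0,0): OLD=41 → NEW=0, ERR=41
(0,1): OLD=1711/16 → NEW=0, ERR=1711/16
(0,2): OLD=42185/256 → NEW=255, ERR=-23095/256
(0,3): OLD=493695/4096 → NEW=0, ERR=493695/4096
(0,4): OLD=15580025/65536 → NEW=255, ERR=-1131655/65536
(1,0): OLD=19421/256 → NEW=0, ERR=19421/256
(1,1): OLD=270859/2048 → NEW=255, ERR=-251381/2048
(1,2): OLD=4809703/65536 → NEW=0, ERR=4809703/65536
(1,3): OLD=55547803/262144 → NEW=255, ERR=-11298917/262144
(1,4): OLD=676457073/4194304 → NEW=255, ERR=-393090447/4194304
(2,0): OLD=1202345/32768 → NEW=0, ERR=1202345/32768
(2,1): OLD=88287443/1048576 → NEW=0, ERR=88287443/1048576
(2,2): OLD=2785314617/16777216 → NEW=255, ERR=-1492875463/16777216
(2,3): OLD=21639993499/268435456 → NEW=0, ERR=21639993499/268435456
(2,4): OLD=855934510461/4294967296 → NEW=255, ERR=-239282150019/4294967296
(3,0): OLD=1027662873/16777216 → NEW=0, ERR=1027662873/16777216
(3,1): OLD=14994699045/134217728 → NEW=0, ERR=14994699045/134217728
(3,2): OLD=684823456423/4294967296 → NEW=255, ERR=-410393204057/4294967296
Target (3,2): original=118, with diffused error = 684823456423/4294967296

Answer: 684823456423/4294967296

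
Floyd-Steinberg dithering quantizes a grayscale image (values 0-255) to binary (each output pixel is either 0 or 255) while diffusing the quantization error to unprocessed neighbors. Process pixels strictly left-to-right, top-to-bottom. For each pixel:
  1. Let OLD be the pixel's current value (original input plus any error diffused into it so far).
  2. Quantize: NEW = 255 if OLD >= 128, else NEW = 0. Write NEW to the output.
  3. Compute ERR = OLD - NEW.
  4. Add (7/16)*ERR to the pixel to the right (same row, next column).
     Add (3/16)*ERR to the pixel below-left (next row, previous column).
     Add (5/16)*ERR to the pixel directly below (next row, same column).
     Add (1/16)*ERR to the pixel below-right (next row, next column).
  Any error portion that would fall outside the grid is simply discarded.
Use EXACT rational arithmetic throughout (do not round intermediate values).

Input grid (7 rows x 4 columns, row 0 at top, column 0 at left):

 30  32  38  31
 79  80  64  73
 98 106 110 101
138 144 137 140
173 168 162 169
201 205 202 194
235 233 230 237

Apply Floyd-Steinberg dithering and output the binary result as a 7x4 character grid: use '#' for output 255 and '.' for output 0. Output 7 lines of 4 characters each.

(0,0): OLD=30 → NEW=0, ERR=30
(0,1): OLD=361/8 → NEW=0, ERR=361/8
(0,2): OLD=7391/128 → NEW=0, ERR=7391/128
(0,3): OLD=115225/2048 → NEW=0, ERR=115225/2048
(1,0): OLD=12395/128 → NEW=0, ERR=12395/128
(1,1): OLD=152749/1024 → NEW=255, ERR=-108371/1024
(1,2): OLD=1609329/32768 → NEW=0, ERR=1609329/32768
(1,3): OLD=60648423/524288 → NEW=0, ERR=60648423/524288
(2,0): OLD=1776319/16384 → NEW=0, ERR=1776319/16384
(2,1): OLD=71104741/524288 → NEW=255, ERR=-62588699/524288
(2,2): OLD=92478953/1048576 → NEW=0, ERR=92478953/1048576
(2,3): OLD=2999834245/16777216 → NEW=255, ERR=-1278355835/16777216
(3,0): OLD=1254072847/8388608 → NEW=255, ERR=-885022193/8388608
(3,1): OLD=11254071761/134217728 → NEW=0, ERR=11254071761/134217728
(3,2): OLD=385467045039/2147483648 → NEW=255, ERR=-162141285201/2147483648
(3,3): OLD=3046623536457/34359738368 → NEW=0, ERR=3046623536457/34359738368
(4,0): OLD=334475110947/2147483648 → NEW=255, ERR=-213133219293/2147483648
(4,1): OLD=2233919857321/17179869184 → NEW=255, ERR=-2146946784599/17179869184
(4,2): OLD=58052797029577/549755813888 → NEW=0, ERR=58052797029577/549755813888
(4,3): OLD=2095131013865295/8796093022208 → NEW=255, ERR=-147872706797745/8796093022208
(5,0): OLD=40284290170227/274877906944 → NEW=255, ERR=-29809576100493/274877906944
(5,1): OLD=1161949805559621/8796093022208 → NEW=255, ERR=-1081053915103419/8796093022208
(5,2): OLD=748842629072205/4398046511104 → NEW=255, ERR=-372659231259315/4398046511104
(5,3): OLD=22275324721787729/140737488355328 → NEW=255, ERR=-13612734808820911/140737488355328
(6,0): OLD=25060615842112943/140737488355328 → NEW=255, ERR=-10827443688495697/140737488355328
(6,1): OLD=311355148396572729/2251799813685248 → NEW=255, ERR=-262853804093165511/2251799813685248
(6,2): OLD=4562477980595828671/36028797018963968 → NEW=0, ERR=4562477980595828671/36028797018963968
(6,3): OLD=148081419182315092793/576460752303423488 → NEW=255, ERR=1083927344942103353/576460752303423488
Row 0: ....
Row 1: .#..
Row 2: .#.#
Row 3: #.#.
Row 4: ##.#
Row 5: ####
Row 6: ##.#

Answer: ....
.#..
.#.#
#.#.
##.#
####
##.#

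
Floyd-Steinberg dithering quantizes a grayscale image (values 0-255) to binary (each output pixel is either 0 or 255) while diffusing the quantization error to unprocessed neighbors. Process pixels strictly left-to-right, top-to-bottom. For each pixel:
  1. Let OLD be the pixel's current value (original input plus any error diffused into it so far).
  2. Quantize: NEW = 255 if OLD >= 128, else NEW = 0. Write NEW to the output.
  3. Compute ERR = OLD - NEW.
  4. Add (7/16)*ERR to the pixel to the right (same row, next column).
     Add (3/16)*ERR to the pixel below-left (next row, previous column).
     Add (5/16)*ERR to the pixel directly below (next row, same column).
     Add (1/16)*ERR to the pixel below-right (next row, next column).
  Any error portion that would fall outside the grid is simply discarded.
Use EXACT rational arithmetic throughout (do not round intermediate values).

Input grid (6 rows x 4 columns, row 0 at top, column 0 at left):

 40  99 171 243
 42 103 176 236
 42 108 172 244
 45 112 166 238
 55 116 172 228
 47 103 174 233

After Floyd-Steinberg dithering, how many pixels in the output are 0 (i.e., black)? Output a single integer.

Answer: 10

Derivation:
(0,0): OLD=40 → NEW=0, ERR=40
(0,1): OLD=233/2 → NEW=0, ERR=233/2
(0,2): OLD=7103/32 → NEW=255, ERR=-1057/32
(0,3): OLD=117017/512 → NEW=255, ERR=-13543/512
(1,0): OLD=2443/32 → NEW=0, ERR=2443/32
(1,1): OLD=43293/256 → NEW=255, ERR=-21987/256
(1,2): OLD=1068433/8192 → NEW=255, ERR=-1020527/8192
(1,3): OLD=22435271/131072 → NEW=255, ERR=-10988089/131072
(2,0): OLD=203791/4096 → NEW=0, ERR=203791/4096
(2,1): OLD=11054757/131072 → NEW=0, ERR=11054757/131072
(2,2): OLD=39028709/262144 → NEW=255, ERR=-27818011/262144
(2,3): OLD=686146345/4194304 → NEW=255, ERR=-383401175/4194304
(3,0): OLD=160142671/2097152 → NEW=0, ERR=160142671/2097152
(3,1): OLD=5200184369/33554432 → NEW=255, ERR=-3356195791/33554432
(3,2): OLD=41452063407/536870912 → NEW=0, ERR=41452063407/536870912
(3,3): OLD=2032220838217/8589934592 → NEW=255, ERR=-158212482743/8589934592
(4,0): OLD=32270726467/536870912 → NEW=0, ERR=32270726467/536870912
(4,1): OLD=559592274329/4294967296 → NEW=255, ERR=-535624386151/4294967296
(4,2): OLD=18123100092905/137438953472 → NEW=255, ERR=-16923833042455/137438953472
(4,3): OLD=380865200581423/2199023255552 → NEW=255, ERR=-179885729584337/2199023255552
(5,0): OLD=2913771306819/68719476736 → NEW=0, ERR=2913771306819/68719476736
(5,1): OLD=139082098681349/2199023255552 → NEW=0, ERR=139082098681349/2199023255552
(5,2): OLD=38498843096621/274877906944 → NEW=255, ERR=-31595023174099/274877906944
(5,3): OLD=5258427422347347/35184372088832 → NEW=255, ERR=-3713587460304813/35184372088832
Output grid:
  Row 0: ..##  (2 black, running=2)
  Row 1: .###  (1 black, running=3)
  Row 2: ..##  (2 black, running=5)
  Row 3: .#.#  (2 black, running=7)
  Row 4: .###  (1 black, running=8)
  Row 5: ..##  (2 black, running=10)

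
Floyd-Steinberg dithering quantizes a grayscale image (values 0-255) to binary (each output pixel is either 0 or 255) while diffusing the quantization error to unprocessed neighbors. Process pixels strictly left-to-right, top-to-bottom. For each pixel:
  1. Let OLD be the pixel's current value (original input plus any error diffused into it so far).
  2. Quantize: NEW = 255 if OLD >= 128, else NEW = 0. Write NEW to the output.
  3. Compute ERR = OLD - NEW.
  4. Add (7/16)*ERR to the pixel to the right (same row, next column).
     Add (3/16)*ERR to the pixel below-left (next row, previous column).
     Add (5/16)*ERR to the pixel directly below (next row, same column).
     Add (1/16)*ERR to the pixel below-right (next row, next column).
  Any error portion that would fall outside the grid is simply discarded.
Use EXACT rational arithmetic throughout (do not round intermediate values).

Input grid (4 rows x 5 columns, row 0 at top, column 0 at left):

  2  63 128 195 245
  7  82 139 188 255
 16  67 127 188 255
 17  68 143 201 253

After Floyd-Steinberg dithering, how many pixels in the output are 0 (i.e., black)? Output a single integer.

Answer: 10

Derivation:
(0,0): OLD=2 → NEW=0, ERR=2
(0,1): OLD=511/8 → NEW=0, ERR=511/8
(0,2): OLD=19961/128 → NEW=255, ERR=-12679/128
(0,3): OLD=310607/2048 → NEW=255, ERR=-211633/2048
(0,4): OLD=6546729/32768 → NEW=255, ERR=-1809111/32768
(1,0): OLD=2509/128 → NEW=0, ERR=2509/128
(1,1): OLD=94299/1024 → NEW=0, ERR=94299/1024
(1,2): OLD=4356535/32768 → NEW=255, ERR=-3999305/32768
(1,3): OLD=11241803/131072 → NEW=0, ERR=11241803/131072
(1,4): OLD=563739649/2097152 → NEW=255, ERR=28965889/2097152
(2,0): OLD=645401/16384 → NEW=0, ERR=645401/16384
(2,1): OLD=47895139/524288 → NEW=0, ERR=47895139/524288
(2,2): OLD=1263857513/8388608 → NEW=255, ERR=-875237527/8388608
(2,3): OLD=22027415723/134217728 → NEW=255, ERR=-12198104917/134217728
(2,4): OLD=483002286573/2147483648 → NEW=255, ERR=-64606043667/2147483648
(3,0): OLD=389555913/8388608 → NEW=0, ERR=389555913/8388608
(3,1): OLD=6695020373/67108864 → NEW=0, ERR=6695020373/67108864
(3,2): OLD=306468285559/2147483648 → NEW=255, ERR=-241140044681/2147483648
(3,3): OLD=478074970991/4294967296 → NEW=0, ERR=478074970991/4294967296
(3,4): OLD=19696152617131/68719476736 → NEW=255, ERR=2172686049451/68719476736
Output grid:
  Row 0: ..###  (2 black, running=2)
  Row 1: ..#.#  (3 black, running=5)
  Row 2: ..###  (2 black, running=7)
  Row 3: ..#.#  (3 black, running=10)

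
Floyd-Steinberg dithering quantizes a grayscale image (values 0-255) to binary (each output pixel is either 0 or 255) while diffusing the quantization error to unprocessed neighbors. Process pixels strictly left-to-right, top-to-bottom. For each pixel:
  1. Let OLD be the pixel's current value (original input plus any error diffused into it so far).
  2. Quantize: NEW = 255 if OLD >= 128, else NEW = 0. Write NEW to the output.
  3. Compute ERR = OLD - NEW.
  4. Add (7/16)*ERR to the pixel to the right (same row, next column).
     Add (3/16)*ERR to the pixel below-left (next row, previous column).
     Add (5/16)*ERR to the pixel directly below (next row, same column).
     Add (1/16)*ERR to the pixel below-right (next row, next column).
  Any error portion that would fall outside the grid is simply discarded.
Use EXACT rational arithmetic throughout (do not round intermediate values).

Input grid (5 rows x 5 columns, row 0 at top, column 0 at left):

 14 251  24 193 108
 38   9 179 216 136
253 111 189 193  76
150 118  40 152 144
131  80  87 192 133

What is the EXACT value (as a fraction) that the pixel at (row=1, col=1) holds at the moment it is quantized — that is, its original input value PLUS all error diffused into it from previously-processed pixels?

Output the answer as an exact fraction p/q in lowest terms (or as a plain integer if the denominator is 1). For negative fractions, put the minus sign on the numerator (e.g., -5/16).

Answer: 34741/1024

Derivation:
(0,0): OLD=14 → NEW=0, ERR=14
(0,1): OLD=2057/8 → NEW=255, ERR=17/8
(0,2): OLD=3191/128 → NEW=0, ERR=3191/128
(0,3): OLD=417601/2048 → NEW=255, ERR=-104639/2048
(0,4): OLD=2806471/32768 → NEW=0, ERR=2806471/32768
(1,0): OLD=5475/128 → NEW=0, ERR=5475/128
(1,1): OLD=34741/1024 → NEW=0, ERR=34741/1024
Target (1,1): original=9, with diffused error = 34741/1024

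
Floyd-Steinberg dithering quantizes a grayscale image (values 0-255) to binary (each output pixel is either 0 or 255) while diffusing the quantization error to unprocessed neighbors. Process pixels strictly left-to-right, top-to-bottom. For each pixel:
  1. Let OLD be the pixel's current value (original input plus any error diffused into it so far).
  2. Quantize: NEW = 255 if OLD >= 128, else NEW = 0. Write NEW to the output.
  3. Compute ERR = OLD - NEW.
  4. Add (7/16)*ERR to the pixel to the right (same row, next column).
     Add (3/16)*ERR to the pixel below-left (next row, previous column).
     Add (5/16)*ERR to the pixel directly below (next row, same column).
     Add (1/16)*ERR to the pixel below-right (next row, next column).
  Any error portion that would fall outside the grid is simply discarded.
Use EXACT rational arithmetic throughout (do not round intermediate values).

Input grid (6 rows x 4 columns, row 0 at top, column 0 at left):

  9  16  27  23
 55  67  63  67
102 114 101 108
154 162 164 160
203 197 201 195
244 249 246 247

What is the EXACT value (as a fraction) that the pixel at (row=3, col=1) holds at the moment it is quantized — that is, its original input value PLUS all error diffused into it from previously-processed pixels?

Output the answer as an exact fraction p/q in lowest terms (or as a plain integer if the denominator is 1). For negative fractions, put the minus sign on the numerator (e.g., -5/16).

Answer: 39252276887/268435456

Derivation:
(0,0): OLD=9 → NEW=0, ERR=9
(0,1): OLD=319/16 → NEW=0, ERR=319/16
(0,2): OLD=9145/256 → NEW=0, ERR=9145/256
(0,3): OLD=158223/4096 → NEW=0, ERR=158223/4096
(1,0): OLD=15757/256 → NEW=0, ERR=15757/256
(1,1): OLD=219995/2048 → NEW=0, ERR=219995/2048
(1,2): OLD=8496631/65536 → NEW=255, ERR=-8215049/65536
(1,3): OLD=27748209/1048576 → NEW=0, ERR=27748209/1048576
(2,0): OLD=4632601/32768 → NEW=255, ERR=-3723239/32768
(2,1): OLD=82000163/1048576 → NEW=0, ERR=82000163/1048576
(2,2): OLD=225897263/2097152 → NEW=0, ERR=225897263/2097152
(2,3): OLD=5219760019/33554432 → NEW=255, ERR=-3336620141/33554432
(3,0): OLD=2233973513/16777216 → NEW=255, ERR=-2044216567/16777216
(3,1): OLD=39252276887/268435456 → NEW=255, ERR=-29198764393/268435456
Target (3,1): original=162, with diffused error = 39252276887/268435456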